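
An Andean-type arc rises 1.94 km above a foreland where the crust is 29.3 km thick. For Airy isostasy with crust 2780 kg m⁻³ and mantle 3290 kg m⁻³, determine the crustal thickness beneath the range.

41.8 km

Root depth r = h ρ_c / (ρ_m − ρ_c) = 1.94 km × 2780 / 510 = 10.57 km.
Total thickness = T + h + r = 29.3 km + 1.94 km + 10.57 km = 41.8 km.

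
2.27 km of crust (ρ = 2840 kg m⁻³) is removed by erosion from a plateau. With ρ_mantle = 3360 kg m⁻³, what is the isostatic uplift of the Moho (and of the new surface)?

Unloading: uplift u = e ρ_c/ρ_m = 2.27 km × 2840/3360 = 1.92 km.

1.92 km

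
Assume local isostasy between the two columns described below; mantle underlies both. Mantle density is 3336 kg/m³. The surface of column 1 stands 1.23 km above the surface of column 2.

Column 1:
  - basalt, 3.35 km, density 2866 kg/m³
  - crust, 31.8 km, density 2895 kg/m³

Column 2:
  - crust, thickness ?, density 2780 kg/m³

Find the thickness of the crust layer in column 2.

Take the compensation level at the base of the deeper column (depth z_c below the surface of column 1) and equate Σ ρ_i t_i down to z_c; mantle fills any gap and the z_c terms cancel.
Column 1: 3.35×2866 + 31.8×2895 + (z_c − 35.15)×3336
Column 2: 1.23×0 + x×2780 + (z_c − 1.23 − 0 − x)×3336
The z_c×3336 term appears on both sides and cancels. Collect the known terms of each column as K = Σ(ρt)_known − 3336 × (depth of known layers): K_1 = 101662.1 − 3336×35.15 = −15598.3; K_2 = 0 − 3336×(1.23 + 0) = −4103.28.
Balance: K_1 = K_2 − x×(3336 − 2780), so x = (K_2 − K_1)/(3336 − 2780) = 11495/556 = 20.7 km.

20.7 km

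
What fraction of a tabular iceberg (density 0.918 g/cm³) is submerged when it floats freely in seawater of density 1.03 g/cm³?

0.891

Submerged fraction = ρ_obj/ρ_fluid = 0.918/1.03 = 0.891.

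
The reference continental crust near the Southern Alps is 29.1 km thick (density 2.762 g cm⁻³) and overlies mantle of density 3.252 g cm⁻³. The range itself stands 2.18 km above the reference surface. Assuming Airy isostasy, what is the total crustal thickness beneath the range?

43.6 km

Root depth r = h ρ_c / (ρ_m − ρ_c) = 2.18 km × 2.762 / 0.49 = 12.29 km.
Total thickness = T + h + r = 29.1 km + 2.18 km + 12.29 km = 43.6 km.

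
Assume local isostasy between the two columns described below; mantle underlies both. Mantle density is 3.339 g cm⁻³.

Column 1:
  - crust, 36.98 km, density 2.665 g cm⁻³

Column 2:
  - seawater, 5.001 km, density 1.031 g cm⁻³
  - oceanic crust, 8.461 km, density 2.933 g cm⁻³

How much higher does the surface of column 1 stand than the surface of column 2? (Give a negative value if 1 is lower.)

For any compensation level in the mantle, the mantle terms cancel and isostasy reduces to e = (Σt_1 − Σt_2) − (Σ(ρt)_1 − Σ(ρt)_2) / ρ_m.
Σt_1 = 36.98 km; Σt_2 = 13.462 km; Σ(ρt)_1 = 98.5517; Σ(ρt)_2 = 29.972144 (in km·g cm⁻³).
e = (36.98 − 13.462) − (98.5517 − 29.972144) / 3.339 = 2.98 km.

2.98 km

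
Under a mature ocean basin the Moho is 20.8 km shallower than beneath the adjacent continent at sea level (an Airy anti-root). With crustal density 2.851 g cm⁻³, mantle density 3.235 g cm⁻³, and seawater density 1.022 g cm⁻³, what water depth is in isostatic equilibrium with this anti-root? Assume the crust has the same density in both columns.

4.37 km

Replacing a thickness d of crust by seawater at the top must be balanced by replacing crust with mantle at the base: d (ρ_c − ρ_w) = a (ρ_m − ρ_c).
d = a (ρ_m − ρ_c)/(ρ_c − ρ_w) = 20.8 km × 0.384/1.829 = 4.37 km.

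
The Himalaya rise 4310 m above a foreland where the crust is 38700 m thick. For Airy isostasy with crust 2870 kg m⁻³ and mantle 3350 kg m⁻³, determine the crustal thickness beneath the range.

Root depth r = h ρ_c / (ρ_m − ρ_c) = 4310 m × 2870 / 480 = 25770 m.
Total thickness = T + h + r = 38700 m + 4310 m + 25770 m = 68800 m.

68800 m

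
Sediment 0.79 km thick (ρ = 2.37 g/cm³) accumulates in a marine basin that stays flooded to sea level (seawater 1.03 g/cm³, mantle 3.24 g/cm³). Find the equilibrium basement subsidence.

Submarine loading: the sediment displaces seawater, and the subsidence is in turn flooded, so s (ρ_m − ρ_w) = t (ρ_sed − ρ_w).
s = 0.79 km × (2.37 − 1.03) / (3.24 − 1.03) = 0.479 km.

0.479 km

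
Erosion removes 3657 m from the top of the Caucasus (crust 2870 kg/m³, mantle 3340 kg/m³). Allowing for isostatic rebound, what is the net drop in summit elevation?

515 m

Rebound u = e ρ_c/ρ_m = 3657 m × 2870/3340 = 3142 m.
Net surface drop = e − u = 3657 m − 3142 m = e (ρ_m − ρ_c)/ρ_m = 515 m.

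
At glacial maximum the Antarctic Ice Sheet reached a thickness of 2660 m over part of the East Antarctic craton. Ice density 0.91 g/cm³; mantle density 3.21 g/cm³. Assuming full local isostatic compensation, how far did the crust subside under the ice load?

754 m

By Archimedes' principle applied to the lithosphere: the ice load ρ_ice t is balanced by mantle displaced below, ρ_m s.
s = t ρ_ice / ρ_m = 2660 m × 0.91/3.21 = 754 m.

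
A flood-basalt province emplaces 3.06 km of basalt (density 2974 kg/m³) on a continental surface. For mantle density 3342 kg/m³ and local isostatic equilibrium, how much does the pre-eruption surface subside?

2.72 km

Subaerial loading: s = t ρ_load / ρ_m.
s = 3.06 km × 2974/3342 = 2.72 km.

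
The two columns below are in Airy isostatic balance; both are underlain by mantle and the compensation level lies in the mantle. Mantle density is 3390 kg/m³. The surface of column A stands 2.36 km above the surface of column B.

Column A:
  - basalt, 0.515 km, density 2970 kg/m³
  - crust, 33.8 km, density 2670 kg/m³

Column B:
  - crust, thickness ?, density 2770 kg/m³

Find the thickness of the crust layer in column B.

Take the compensation level at the base of the deeper column (depth z_c below the surface of column A) and equate Σ ρ_i t_i down to z_c; mantle fills any gap and the z_c terms cancel.
Column A: 0.515×2970 + 33.8×2670 + (z_c − 34.315)×3390
Column B: 2.36×0 + x×2770 + (z_c − 2.36 − 0 − x)×3390
The z_c×3390 term appears on both sides and cancels. Collect the known terms of each column as K = Σ(ρt)_known − 3390 × (depth of known layers): K_A = 91775.55 − 3390×34.315 = −24552.3; K_B = 0 − 3390×(2.36 + 0) = −8000.4.
Balance: K_A = K_B − x×(3390 − 2770), so x = (K_B − K_A)/(3390 − 2770) = 16551.9/620 = 26.7 km.

26.7 km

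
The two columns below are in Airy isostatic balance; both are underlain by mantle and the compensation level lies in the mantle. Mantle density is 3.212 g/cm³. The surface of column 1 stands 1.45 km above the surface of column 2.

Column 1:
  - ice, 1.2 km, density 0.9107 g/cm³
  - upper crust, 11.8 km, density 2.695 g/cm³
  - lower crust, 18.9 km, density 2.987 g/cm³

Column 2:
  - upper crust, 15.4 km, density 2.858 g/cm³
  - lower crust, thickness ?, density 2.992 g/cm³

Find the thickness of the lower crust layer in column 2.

13.7 km

Take the compensation level at the base of the deeper column (depth z_c below the surface of column 1) and equate Σ ρ_i t_i down to z_c; mantle fills any gap and the z_c terms cancel.
Column 1: 1.2×0.9107 + 11.8×2.695 + 18.9×2.987 + (z_c − 31.9)×3.212
Column 2: 1.45×0 + 15.4×2.858 + x×2.992 + (z_c − 1.45 − 15.4 − x)×3.212
The z_c×3.212 term appears on both sides and cancels. Collect the known terms of each column as K = Σ(ρt)_known − 3.212 × (depth of known layers): K_1 = 89.34814 − 3.212×31.9 = −13.11466; K_2 = 44.0132 − 3.212×(1.45 + 15.4) = −10.109.
Balance: K_1 = K_2 − x×(3.212 − 2.992), so x = (K_2 − K_1)/(3.212 − 2.992) = 3.00566/0.22 = 13.7 km.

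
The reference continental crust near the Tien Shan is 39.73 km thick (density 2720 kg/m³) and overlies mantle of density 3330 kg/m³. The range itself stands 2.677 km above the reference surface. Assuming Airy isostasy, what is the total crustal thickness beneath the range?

Root depth r = h ρ_c / (ρ_m − ρ_c) = 2.677 km × 2720 / 610 = 11.94 km.
Total thickness = T + h + r = 39.73 km + 2.677 km + 11.94 km = 54.3 km.

54.3 km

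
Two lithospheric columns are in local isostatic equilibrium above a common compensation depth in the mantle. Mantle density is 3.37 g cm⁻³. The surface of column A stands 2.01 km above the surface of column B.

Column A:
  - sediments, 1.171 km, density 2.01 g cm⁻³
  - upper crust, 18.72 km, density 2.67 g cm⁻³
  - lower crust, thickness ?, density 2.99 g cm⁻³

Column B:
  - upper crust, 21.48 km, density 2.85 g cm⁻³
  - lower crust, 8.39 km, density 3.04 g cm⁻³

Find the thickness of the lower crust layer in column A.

Take the compensation level at the base of the deeper column (depth z_c below the surface of column A) and equate Σ ρ_i t_i down to z_c; mantle fills any gap and the z_c terms cancel.
Column A: 1.171×2.01 + 18.72×2.67 + x×2.99 + (z_c − 19.891 − x)×3.37
Column B: 2.01×0 + 21.48×2.85 + 8.39×3.04 + (z_c − 2.01 − 29.87)×3.37
The z_c×3.37 term appears on both sides and cancels. Collect the known terms of each column as K = Σ(ρt)_known − 3.37 × (depth of known layers): K_A = 52.33611 − 3.37×19.891 = −14.69656; K_B = 86.7236 − 3.37×(2.01 + 29.87) = −20.712.
Balance: K_A − x×(3.37 − 2.99) = K_B, so x = (K_A − K_B)/(3.37 − 2.99) = 6.01544/0.38 = 15.8 km.

15.8 km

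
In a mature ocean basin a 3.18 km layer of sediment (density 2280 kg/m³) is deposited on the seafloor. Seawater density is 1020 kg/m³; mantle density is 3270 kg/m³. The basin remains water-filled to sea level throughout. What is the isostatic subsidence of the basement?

1.78 km

Submarine loading: the sediment displaces seawater, and the subsidence is in turn flooded, so s (ρ_m − ρ_w) = t (ρ_sed − ρ_w).
s = 3.18 km × (2280 − 1020) / (3270 − 1020) = 1.78 km.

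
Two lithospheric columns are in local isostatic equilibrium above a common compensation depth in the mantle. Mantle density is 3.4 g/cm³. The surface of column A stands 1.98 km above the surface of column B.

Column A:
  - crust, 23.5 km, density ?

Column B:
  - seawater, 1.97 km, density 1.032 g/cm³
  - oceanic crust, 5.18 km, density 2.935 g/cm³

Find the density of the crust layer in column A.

2.81 g/cm³

Take the compensation level at the base of the deeper column (depth z_c below the surface of column A) and equate Σ ρ_i t_i down to z_c; mantle fills any gap and the z_c terms cancel.
Column A: 23.5×ρ + (z_c − 23.5)×3.4
Column B: 1.98×0 + 1.97×1.032 + 5.18×2.935 + (z_c − 1.98 − 7.15)×3.4
The z_c×3.4 term appears on both sides and cancels. Collect the known terms of each column as K = Σ(ρt)_known − 3.4 × (depth of known layers): K_A = 0 − 3.4×23.5 = −79.9; K_B = 17.23634 − 3.4×(1.98 + 7.15) = −13.80566.
Balance: K_A + 23.5×ρ = K_B, so ρ = (K_B − K_A)/23.5 = 66.0943/23.5 = 2.81 g/cm³.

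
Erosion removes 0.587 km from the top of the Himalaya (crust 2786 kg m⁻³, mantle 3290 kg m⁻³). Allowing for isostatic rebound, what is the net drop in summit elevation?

Rebound u = e ρ_c/ρ_m = 0.587 km × 2786/3290 = 0.4971 km.
Net surface drop = e − u = 0.587 km − 0.4971 km = e (ρ_m − ρ_c)/ρ_m = 0.0899 km.

0.0899 km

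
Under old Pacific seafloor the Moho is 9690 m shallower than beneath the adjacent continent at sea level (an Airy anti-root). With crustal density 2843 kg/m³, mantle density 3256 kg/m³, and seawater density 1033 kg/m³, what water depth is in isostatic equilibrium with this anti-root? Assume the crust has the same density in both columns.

Replacing a thickness d of crust by seawater at the top must be balanced by replacing crust with mantle at the base: d (ρ_c − ρ_w) = a (ρ_m − ρ_c).
d = a (ρ_m − ρ_c)/(ρ_c − ρ_w) = 9690 m × 413/1810 = 2210 m.

2210 m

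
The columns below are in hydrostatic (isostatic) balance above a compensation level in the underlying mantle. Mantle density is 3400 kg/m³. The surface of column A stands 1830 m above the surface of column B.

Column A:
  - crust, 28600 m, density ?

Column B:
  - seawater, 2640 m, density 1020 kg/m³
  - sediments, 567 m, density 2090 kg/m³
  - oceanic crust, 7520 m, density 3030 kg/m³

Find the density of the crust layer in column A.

2840 kg/m³

Take the compensation level at the base of the deeper column (depth z_c below the surface of column A) and equate Σ ρ_i t_i down to z_c; mantle fills any gap and the z_c terms cancel.
Column A: 28600×ρ + (z_c − 28600)×3400
Column B: 1830×0 + 2640×1020 + 567×2090 + 7520×3030 + (z_c − 1830 − 10727)×3400
The z_c×3400 term appears on both sides and cancels. Collect the known terms of each column as K = Σ(ρt)_known − 3400 × (depth of known layers): K_A = 0 − 3400×28600 = −97240000; K_B = 26663430 − 3400×(1830 + 10727) = −16030370.
Balance: K_A + 28600×ρ = K_B, so ρ = (K_B − K_A)/28600 = 81209600/28600 = 2840 kg/m³.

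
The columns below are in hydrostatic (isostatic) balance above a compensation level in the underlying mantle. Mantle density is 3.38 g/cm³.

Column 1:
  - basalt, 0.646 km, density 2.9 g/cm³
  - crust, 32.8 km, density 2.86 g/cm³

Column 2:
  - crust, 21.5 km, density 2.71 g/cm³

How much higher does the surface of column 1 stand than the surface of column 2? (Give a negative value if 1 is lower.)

0.876 km

For any compensation level in the mantle, the mantle terms cancel and isostasy reduces to e = (Σt_1 − Σt_2) − (Σ(ρt)_1 − Σ(ρt)_2) / ρ_m.
Σt_1 = 33.446 km; Σt_2 = 21.5 km; Σ(ρt)_1 = 95.6814; Σ(ρt)_2 = 58.265 (in km·g/cm³).
e = (33.446 − 21.5) − (95.6814 − 58.265) / 3.38 = 0.876 km.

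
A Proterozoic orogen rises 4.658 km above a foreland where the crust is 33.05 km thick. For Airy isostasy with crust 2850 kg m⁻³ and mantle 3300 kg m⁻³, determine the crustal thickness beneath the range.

Root depth r = h ρ_c / (ρ_m − ρ_c) = 4.658 km × 2850 / 450 = 29.5 km.
Total thickness = T + h + r = 33.05 km + 4.658 km + 29.5 km = 67.2 km.

67.2 km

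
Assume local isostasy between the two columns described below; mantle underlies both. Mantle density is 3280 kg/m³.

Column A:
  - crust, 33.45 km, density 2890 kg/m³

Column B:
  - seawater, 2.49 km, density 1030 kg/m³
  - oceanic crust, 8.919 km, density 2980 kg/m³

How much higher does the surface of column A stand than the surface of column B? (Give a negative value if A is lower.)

1.45 km

For any compensation level in the mantle, the mantle terms cancel and isostasy reduces to e = (Σt_A − Σt_B) − (Σ(ρt)_A − Σ(ρt)_B) / ρ_m.
Σt_A = 33.45 km; Σt_B = 11.409 km; Σ(ρt)_A = 96670.5; Σ(ρt)_B = 29143.32 (in km·kg/m³).
e = (33.45 − 11.409) − (96670.5 − 29143.32) / 3280 = 1.45 km.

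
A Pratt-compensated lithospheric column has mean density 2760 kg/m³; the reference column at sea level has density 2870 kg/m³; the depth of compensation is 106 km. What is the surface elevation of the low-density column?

4.22 km

ρ_ref D = ρ (D + h) → h = D (ρ_ref − ρ)/ρ.
h = 106 km × (2870 − 2760)/2760 = 4.22 km.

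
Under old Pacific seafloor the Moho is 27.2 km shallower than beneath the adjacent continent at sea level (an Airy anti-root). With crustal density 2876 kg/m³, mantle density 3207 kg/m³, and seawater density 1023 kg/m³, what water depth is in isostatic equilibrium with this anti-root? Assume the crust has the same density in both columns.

Replacing a thickness d of crust by seawater at the top must be balanced by replacing crust with mantle at the base: d (ρ_c − ρ_w) = a (ρ_m − ρ_c).
d = a (ρ_m − ρ_c)/(ρ_c − ρ_w) = 27.2 km × 331/1853 = 4.86 km.

4.86 km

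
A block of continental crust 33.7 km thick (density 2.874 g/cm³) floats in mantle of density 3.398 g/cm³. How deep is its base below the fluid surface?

Draft d = t ρ_obj/ρ_fluid = 33.7 km × 2.874/3.398 = 28.5 km.

28.5 km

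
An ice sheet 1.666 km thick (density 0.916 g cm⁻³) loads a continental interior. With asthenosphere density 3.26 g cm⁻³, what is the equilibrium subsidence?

Isostatic balance requires: the ice load ρ_ice t is balanced by mantle displaced below, ρ_m s.
s = t ρ_ice / ρ_m = 1.666 km × 0.916/3.26 = 0.468 km.

0.468 km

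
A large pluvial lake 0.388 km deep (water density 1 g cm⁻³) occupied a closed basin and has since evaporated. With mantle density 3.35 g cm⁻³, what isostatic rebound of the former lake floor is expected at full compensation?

u = d ρ_w/ρ_m = 0.388 km × 1/3.35 = 0.116 km.

0.116 km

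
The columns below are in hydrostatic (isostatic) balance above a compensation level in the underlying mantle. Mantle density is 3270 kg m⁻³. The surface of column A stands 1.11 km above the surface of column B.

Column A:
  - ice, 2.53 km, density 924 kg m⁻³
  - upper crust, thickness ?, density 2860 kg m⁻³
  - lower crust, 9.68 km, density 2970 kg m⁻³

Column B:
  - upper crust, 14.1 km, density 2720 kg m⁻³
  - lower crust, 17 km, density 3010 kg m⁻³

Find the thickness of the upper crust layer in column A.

Take the compensation level at the base of the deeper column (depth z_c below the surface of column A) and equate Σ ρ_i t_i down to z_c; mantle fills any gap and the z_c terms cancel.
Column A: 2.53×924 + x×2860 + 9.68×2970 + (z_c − 12.21 − x)×3270
Column B: 1.11×0 + 14.1×2720 + 17×3010 + (z_c − 1.11 − 31.1)×3270
The z_c×3270 term appears on both sides and cancels. Collect the known terms of each column as K = Σ(ρt)_known − 3270 × (depth of known layers): K_A = 31087.32 − 3270×12.21 = −8839.38; K_B = 89522 − 3270×(1.11 + 31.1) = −15804.7.
Balance: K_A − x×(3270 − 2860) = K_B, so x = (K_A − K_B)/(3270 − 2860) = 6965.32/410 = 17 km.

17 km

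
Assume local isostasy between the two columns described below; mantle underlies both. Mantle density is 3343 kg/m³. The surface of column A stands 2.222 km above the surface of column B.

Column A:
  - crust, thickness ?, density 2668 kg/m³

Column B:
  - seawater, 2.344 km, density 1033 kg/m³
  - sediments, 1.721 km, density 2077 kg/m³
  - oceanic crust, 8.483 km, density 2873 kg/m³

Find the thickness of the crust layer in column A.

28.2 km

Take the compensation level at the base of the deeper column (depth z_c below the surface of column A) and equate Σ ρ_i t_i down to z_c; mantle fills any gap and the z_c terms cancel.
Column A: x×2668 + (z_c − 0 − x)×3343
Column B: 2.222×0 + 2.344×1033 + 1.721×2077 + 8.483×2873 + (z_c − 2.222 − 12.548)×3343
The z_c×3343 term appears on both sides and cancels. Collect the known terms of each column as K = Σ(ρt)_known − 3343 × (depth of known layers): K_A = 0 − 3343×0 = 0; K_B = 30367.528 − 3343×(2.222 + 12.548) = −19008.582.
Balance: K_A − x×(3343 − 2668) = K_B, so x = (K_A − K_B)/(3343 − 2668) = 19008.6/675 = 28.2 km.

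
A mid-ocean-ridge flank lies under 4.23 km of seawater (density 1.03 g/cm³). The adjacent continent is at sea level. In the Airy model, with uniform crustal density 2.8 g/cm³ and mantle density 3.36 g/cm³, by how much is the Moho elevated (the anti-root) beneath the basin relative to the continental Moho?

Balancing pressure at the compensation depth: replacing crust with seawater at the top is compensated by replacing crust with mantle at the base: d (ρ_c − ρ_w) = a (ρ_m − ρ_c).
a = d (ρ_c − ρ_w)/(ρ_m − ρ_c) = 4.23 km × 1.77/0.56 = 13.4 km.

13.4 km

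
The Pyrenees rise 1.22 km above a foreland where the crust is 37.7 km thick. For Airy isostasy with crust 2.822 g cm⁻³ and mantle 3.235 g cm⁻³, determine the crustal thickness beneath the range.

47.3 km

Root depth r = h ρ_c / (ρ_m − ρ_c) = 1.22 km × 2.822 / 0.413 = 8.336 km.
Total thickness = T + h + r = 37.7 km + 1.22 km + 8.336 km = 47.3 km.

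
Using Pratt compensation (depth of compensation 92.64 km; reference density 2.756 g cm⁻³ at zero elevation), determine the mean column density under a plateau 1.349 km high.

Pratt balance: ρ_ref D = ρ (D + h).
ρ = ρ_ref D/(D + h) = 2.756 × 92.64 km/(92.64 km + 1.349 km) = 2.72 g cm⁻³.

2.72 g cm⁻³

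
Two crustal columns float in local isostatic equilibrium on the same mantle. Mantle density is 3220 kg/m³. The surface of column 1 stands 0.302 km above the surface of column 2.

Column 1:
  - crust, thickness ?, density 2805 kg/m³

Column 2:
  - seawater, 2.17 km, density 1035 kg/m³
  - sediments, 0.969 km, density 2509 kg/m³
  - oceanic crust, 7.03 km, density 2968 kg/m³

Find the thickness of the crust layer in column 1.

Take the compensation level at the base of the deeper column (depth z_c below the surface of column 1) and equate Σ ρ_i t_i down to z_c; mantle fills any gap and the z_c terms cancel.
Column 1: x×2805 + (z_c − 0 − x)×3220
Column 2: 0.302×0 + 2.17×1035 + 0.969×2509 + 7.03×2968 + (z_c − 0.302 − 10.169)×3220
The z_c×3220 term appears on both sides and cancels. Collect the known terms of each column as K = Σ(ρt)_known − 3220 × (depth of known layers): K_1 = 0 − 3220×0 = 0; K_2 = 25542.211 − 3220×(0.302 + 10.169) = −8174.409.
Balance: K_1 − x×(3220 − 2805) = K_2, so x = (K_1 − K_2)/(3220 − 2805) = 8174.41/415 = 19.7 km.

19.7 km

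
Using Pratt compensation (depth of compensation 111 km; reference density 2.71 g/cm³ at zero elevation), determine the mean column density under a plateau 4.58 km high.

2.6 g/cm³

Pratt balance: ρ_ref D = ρ (D + h).
ρ = ρ_ref D/(D + h) = 2.71 × 111 km/(111 km + 4.58 km) = 2.6 g/cm³.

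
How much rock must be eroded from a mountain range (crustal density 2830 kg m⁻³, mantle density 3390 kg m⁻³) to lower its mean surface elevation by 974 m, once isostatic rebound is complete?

Net drop Δ = e − u = e − e ρ_c/ρ_m = e (ρ_m − ρ_c)/ρ_m.
e = Δ ρ_m/(ρ_m − ρ_c) = 974 m × 3390/560 = 5900 m.

5900 m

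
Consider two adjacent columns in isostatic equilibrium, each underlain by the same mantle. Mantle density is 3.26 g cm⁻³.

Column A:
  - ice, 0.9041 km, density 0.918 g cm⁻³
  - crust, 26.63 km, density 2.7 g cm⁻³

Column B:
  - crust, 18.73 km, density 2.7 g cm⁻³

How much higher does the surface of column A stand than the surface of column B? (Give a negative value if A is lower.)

2.01 km

For any compensation level in the mantle, the mantle terms cancel and isostasy reduces to e = (Σt_A − Σt_B) − (Σ(ρt)_A − Σ(ρt)_B) / ρ_m.
Σt_A = 27.5341 km; Σt_B = 18.73 km; Σ(ρt)_A = 72.7309638; Σ(ρt)_B = 50.571 (in km·g cm⁻³).
e = (27.5341 − 18.73) − (72.7309638 − 50.571) / 3.26 = 2.01 km.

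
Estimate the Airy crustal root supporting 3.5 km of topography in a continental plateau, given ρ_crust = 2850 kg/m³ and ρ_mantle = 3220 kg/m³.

27 km

Balancing pressure at the compensation depth: the weight of the topography is balanced by the buoyancy of the root, ρ_c h = (ρ_m − ρ_c) r.
r = h · ρ_c / (ρ_m − ρ_c) = 3.5 km × 2850 / (3220 − 2850) = 27 km.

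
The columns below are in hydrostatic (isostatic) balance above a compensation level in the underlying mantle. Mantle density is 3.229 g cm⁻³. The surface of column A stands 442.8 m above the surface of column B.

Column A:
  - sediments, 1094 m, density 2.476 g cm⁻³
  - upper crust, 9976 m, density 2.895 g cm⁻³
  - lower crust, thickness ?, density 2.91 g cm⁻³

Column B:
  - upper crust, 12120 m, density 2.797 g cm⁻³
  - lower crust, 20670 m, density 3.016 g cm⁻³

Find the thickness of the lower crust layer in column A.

Take the compensation level at the base of the deeper column (depth z_c below the surface of column A) and equate Σ ρ_i t_i down to z_c; mantle fills any gap and the z_c terms cancel.
Column A: 1094×2.476 + 9976×2.895 + x×2.91 + (z_c − 11070 − x)×3.229
Column B: 442.8×0 + 12120×2.797 + 20670×3.016 + (z_c − 442.8 − 32790)×3.229
The z_c×3.229 term appears on both sides and cancels. Collect the known terms of each column as K = Σ(ρt)_known − 3.229 × (depth of known layers): K_A = 31589.264 − 3.229×11070 = −4155.766; K_B = 96240.36 − 3.229×(442.8 + 32790) = −11068.3512.
Balance: K_A − x×(3.229 − 2.91) = K_B, so x = (K_A − K_B)/(3.229 − 2.91) = 6912.59/0.319 = 21700 m.

21700 m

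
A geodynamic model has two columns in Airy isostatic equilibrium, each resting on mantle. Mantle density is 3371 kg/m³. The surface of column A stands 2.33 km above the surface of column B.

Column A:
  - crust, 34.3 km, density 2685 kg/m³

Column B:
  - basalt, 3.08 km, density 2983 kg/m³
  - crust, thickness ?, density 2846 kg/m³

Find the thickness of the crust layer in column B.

27.6 km

Take the compensation level at the base of the deeper column (depth z_c below the surface of column A) and equate Σ ρ_i t_i down to z_c; mantle fills any gap and the z_c terms cancel.
Column A: 34.3×2685 + (z_c − 34.3)×3371
Column B: 2.33×0 + 3.08×2983 + x×2846 + (z_c − 2.33 − 3.08 − x)×3371
The z_c×3371 term appears on both sides and cancels. Collect the known terms of each column as K = Σ(ρt)_known − 3371 × (depth of known layers): K_A = 92095.5 − 3371×34.3 = −23529.8; K_B = 9187.64 − 3371×(2.33 + 3.08) = −9049.47.
Balance: K_A = K_B − x×(3371 − 2846), so x = (K_B − K_A)/(3371 − 2846) = 14480.3/525 = 27.6 km.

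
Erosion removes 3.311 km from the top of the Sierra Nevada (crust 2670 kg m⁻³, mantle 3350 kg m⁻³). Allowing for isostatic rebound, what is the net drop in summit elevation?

Rebound u = e ρ_c/ρ_m = 3.311 km × 2670/3350 = 2.639 km.
Net surface drop = e − u = 3.311 km − 2.639 km = e (ρ_m − ρ_c)/ρ_m = 0.672 km.

0.672 km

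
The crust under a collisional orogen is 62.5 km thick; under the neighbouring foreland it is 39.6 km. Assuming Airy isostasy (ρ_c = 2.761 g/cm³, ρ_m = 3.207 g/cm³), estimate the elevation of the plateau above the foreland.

3.18 km

Excess crust Δ = 62.5 km − 39.6 km = 22.9 km, split between elevation h and root r with h + r = Δ.
Airy balance ρ_c h = (ρ_m − ρ_c) r gives r = h ρ_c/(ρ_m − ρ_c), so h (1 + ρ_c/(ρ_m − ρ_c)) = Δ, i.e. h = Δ (ρ_m − ρ_c)/ρ_m.
h = 22.9 km × 0.446/3.207 = 3.18 km.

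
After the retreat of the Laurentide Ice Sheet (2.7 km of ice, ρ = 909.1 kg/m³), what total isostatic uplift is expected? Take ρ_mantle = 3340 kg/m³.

Removing the load lets mantle flow back in; uplift u satisfies ρ_ice t = ρ_m u.
u = t ρ_ice/ρ_m = 2.7 km × 909.1/3340 = 0.735 km.

0.735 km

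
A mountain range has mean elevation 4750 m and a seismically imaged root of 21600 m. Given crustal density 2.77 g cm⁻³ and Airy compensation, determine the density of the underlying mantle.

Airy balance: ρ_c h = (ρ_m − ρ_c) r → ρ_m = ρ_c (1 + h/r).
ρ_m = 2.77 × (1 + 4750 m/21600 m) = 3.38 g cm⁻³.

3.38 g cm⁻³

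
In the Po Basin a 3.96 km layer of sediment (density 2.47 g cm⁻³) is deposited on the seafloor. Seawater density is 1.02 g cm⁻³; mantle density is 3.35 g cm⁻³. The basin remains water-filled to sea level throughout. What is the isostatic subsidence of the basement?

2.46 km

Submarine loading: the sediment displaces seawater, and the subsidence is in turn flooded, so s (ρ_m − ρ_w) = t (ρ_sed − ρ_w).
s = 3.96 km × (2.47 − 1.02) / (3.35 − 1.02) = 2.46 km.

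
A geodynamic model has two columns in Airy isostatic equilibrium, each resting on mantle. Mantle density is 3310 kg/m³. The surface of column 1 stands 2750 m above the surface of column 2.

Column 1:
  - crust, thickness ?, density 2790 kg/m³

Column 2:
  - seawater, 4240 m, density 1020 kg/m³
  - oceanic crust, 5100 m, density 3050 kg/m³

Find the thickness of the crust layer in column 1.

38700 m

Take the compensation level at the base of the deeper column (depth z_c below the surface of column 1) and equate Σ ρ_i t_i down to z_c; mantle fills any gap and the z_c terms cancel.
Column 1: x×2790 + (z_c − 0 − x)×3310
Column 2: 2750×0 + 4240×1020 + 5100×3050 + (z_c − 2750 − 9340)×3310
The z_c×3310 term appears on both sides and cancels. Collect the known terms of each column as K = Σ(ρt)_known − 3310 × (depth of known layers): K_1 = 0 − 3310×0 = 0; K_2 = 19879800 − 3310×(2750 + 9340) = −20138100.
Balance: K_1 − x×(3310 − 2790) = K_2, so x = (K_1 − K_2)/(3310 − 2790) = 20138100/520 = 38700 m.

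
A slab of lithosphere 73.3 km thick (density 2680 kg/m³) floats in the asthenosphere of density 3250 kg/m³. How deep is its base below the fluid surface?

Draft d = t ρ_obj/ρ_fluid = 73.3 km × 2680/3250 = 60.4 km.

60.4 km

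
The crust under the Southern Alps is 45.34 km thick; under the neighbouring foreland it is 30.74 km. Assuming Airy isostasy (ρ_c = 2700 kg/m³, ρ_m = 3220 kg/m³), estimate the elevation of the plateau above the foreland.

Excess crust Δ = 45.34 km − 30.74 km = 14.6 km, split between elevation h and root r with h + r = Δ.
Airy balance ρ_c h = (ρ_m − ρ_c) r gives r = h ρ_c/(ρ_m − ρ_c), so h (1 + ρ_c/(ρ_m − ρ_c)) = Δ, i.e. h = Δ (ρ_m − ρ_c)/ρ_m.
h = 14.6 km × 520/3220 = 2.36 km.

2.36 km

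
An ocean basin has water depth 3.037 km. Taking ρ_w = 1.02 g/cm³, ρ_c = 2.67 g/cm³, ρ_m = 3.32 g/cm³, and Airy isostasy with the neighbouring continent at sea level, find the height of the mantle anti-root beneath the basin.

Balancing pressure at the compensation depth: replacing crust with seawater at the top is compensated by replacing crust with mantle at the base: d (ρ_c − ρ_w) = a (ρ_m − ρ_c).
a = d (ρ_c − ρ_w)/(ρ_m − ρ_c) = 3.037 km × 1.65/0.65 = 7.71 km.

7.71 km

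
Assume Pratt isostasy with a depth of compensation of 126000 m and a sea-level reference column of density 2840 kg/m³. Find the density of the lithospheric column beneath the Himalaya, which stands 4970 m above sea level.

Pratt balance: ρ_ref D = ρ (D + h).
ρ = ρ_ref D/(D + h) = 2840 × 126000 m/(126000 m + 4970 m) = 2730 kg/m³.

2730 kg/m³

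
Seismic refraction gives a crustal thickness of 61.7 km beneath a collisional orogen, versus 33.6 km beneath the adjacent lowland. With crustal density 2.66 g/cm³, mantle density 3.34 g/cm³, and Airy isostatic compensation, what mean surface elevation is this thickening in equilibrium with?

Excess crust Δ = 61.7 km − 33.6 km = 28.1 km, split between elevation h and root r with h + r = Δ.
Airy balance ρ_c h = (ρ_m − ρ_c) r gives r = h ρ_c/(ρ_m − ρ_c), so h (1 + ρ_c/(ρ_m − ρ_c)) = Δ, i.e. h = Δ (ρ_m − ρ_c)/ρ_m.
h = 28.1 km × 0.68/3.34 = 5.72 km.

5.72 km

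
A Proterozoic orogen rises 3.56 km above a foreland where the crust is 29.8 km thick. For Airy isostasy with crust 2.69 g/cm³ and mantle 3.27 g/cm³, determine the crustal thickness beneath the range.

49.9 km

Root depth r = h ρ_c / (ρ_m − ρ_c) = 3.56 km × 2.69 / 0.58 = 16.51 km.
Total thickness = T + h + r = 29.8 km + 3.56 km + 16.51 km = 49.9 km.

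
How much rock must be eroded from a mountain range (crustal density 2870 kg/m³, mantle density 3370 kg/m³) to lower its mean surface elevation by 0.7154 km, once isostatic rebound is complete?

Net drop Δ = e − u = e − e ρ_c/ρ_m = e (ρ_m − ρ_c)/ρ_m.
e = Δ ρ_m/(ρ_m − ρ_c) = 0.7154 km × 3370/500 = 4.82 km.

4.82 km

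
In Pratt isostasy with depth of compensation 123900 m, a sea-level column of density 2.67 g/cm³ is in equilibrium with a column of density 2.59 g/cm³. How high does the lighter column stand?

3830 m

ρ_ref D = ρ (D + h) → h = D (ρ_ref − ρ)/ρ.
h = 123900 m × (2.67 − 2.59)/2.59 = 3830 m.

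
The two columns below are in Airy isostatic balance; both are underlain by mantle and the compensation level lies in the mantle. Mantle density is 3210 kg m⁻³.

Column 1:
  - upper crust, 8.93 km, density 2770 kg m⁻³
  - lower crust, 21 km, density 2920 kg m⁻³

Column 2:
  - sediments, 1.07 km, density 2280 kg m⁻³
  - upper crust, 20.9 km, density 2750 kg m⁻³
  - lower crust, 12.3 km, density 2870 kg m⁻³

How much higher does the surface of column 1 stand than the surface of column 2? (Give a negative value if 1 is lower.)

For any compensation level in the mantle, the mantle terms cancel and isostasy reduces to e = (Σt_1 − Σt_2) − (Σ(ρt)_1 − Σ(ρt)_2) / ρ_m.
Σt_1 = 29.93 km; Σt_2 = 34.27 km; Σ(ρt)_1 = 86056.1; Σ(ρt)_2 = 95215.6 (in km·kg m⁻³).
e = (29.93 − 34.27) − (86056.1 − 95215.6) / 3210 = −1.49 km.

−1.49 km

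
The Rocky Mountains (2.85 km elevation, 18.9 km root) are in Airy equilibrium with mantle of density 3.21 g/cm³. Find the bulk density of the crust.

ρ_c h = (ρ_m − ρ_c) r → ρ_c (h + r) = ρ_m r → ρ_c = ρ_m r / (h + r).
ρ_c = 3.21 × 18.9 km / (2.85 km + 18.9 km) = 2.79 g/cm³.

2.79 g/cm³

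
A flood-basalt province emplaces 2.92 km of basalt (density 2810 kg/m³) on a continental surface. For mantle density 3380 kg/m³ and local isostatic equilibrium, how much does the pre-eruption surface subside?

Subaerial loading: s = t ρ_load / ρ_m.
s = 2.92 km × 2810/3380 = 2.43 km.

2.43 km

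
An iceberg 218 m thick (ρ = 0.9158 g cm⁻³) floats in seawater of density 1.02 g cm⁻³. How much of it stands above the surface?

22.3 m

Floating equilibrium: submerged depth d = t ρ_obj/ρ_fluid = 218 m × 0.9158/1.02 = 195.7 m.
Freeboard = t − d = 218 m − 195.7 m = 22.3 m.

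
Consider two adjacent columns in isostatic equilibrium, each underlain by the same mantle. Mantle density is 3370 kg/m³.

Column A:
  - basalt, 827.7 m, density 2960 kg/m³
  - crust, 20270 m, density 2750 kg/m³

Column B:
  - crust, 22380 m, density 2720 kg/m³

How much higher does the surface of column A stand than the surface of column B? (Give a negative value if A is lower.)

For any compensation level in the mantle, the mantle terms cancel and isostasy reduces to e = (Σt_A − Σt_B) − (Σ(ρt)_A − Σ(ρt)_B) / ρ_m.
Σt_A = 21097.7 m; Σt_B = 22380 m; Σ(ρt)_A = 58192492; Σ(ρt)_B = 60873600 (in m·kg/m³).
e = (21097.7 − 22380) − (58192492 − 60873600) / 3370 = −487 m.

−487 m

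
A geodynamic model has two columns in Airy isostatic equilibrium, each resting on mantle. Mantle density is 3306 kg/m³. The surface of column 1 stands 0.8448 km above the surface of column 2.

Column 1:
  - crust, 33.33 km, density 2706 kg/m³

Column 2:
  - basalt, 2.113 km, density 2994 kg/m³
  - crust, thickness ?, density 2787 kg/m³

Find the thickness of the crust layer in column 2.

31.9 km

Take the compensation level at the base of the deeper column (depth z_c below the surface of column 1) and equate Σ ρ_i t_i down to z_c; mantle fills any gap and the z_c terms cancel.
Column 1: 33.33×2706 + (z_c − 33.33)×3306
Column 2: 0.8448×0 + 2.113×2994 + x×2787 + (z_c − 0.8448 − 2.113 − x)×3306
The z_c×3306 term appears on both sides and cancels. Collect the known terms of each column as K = Σ(ρt)_known − 3306 × (depth of known layers): K_1 = 90190.98 − 3306×33.33 = −19998; K_2 = 6326.322 − 3306×(0.8448 + 2.113) = −3452.1648.
Balance: K_1 = K_2 − x×(3306 − 2787), so x = (K_2 − K_1)/(3306 − 2787) = 16545.8/519 = 31.9 km.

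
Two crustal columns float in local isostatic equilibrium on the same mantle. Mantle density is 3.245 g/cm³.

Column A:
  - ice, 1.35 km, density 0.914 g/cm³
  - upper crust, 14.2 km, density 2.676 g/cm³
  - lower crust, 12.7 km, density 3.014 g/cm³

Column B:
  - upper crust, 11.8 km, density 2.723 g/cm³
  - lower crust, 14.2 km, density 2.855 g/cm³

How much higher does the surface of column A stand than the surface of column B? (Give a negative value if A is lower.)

For any compensation level in the mantle, the mantle terms cancel and isostasy reduces to e = (Σt_A − Σt_B) − (Σ(ρt)_A − Σ(ρt)_B) / ρ_m.
Σt_A = 28.25 km; Σt_B = 26 km; Σ(ρt)_A = 77.5109; Σ(ρt)_B = 72.6724 (in km·g/cm³).
e = (28.25 − 26) − (77.5109 − 72.6724) / 3.245 = 0.759 km.

0.759 km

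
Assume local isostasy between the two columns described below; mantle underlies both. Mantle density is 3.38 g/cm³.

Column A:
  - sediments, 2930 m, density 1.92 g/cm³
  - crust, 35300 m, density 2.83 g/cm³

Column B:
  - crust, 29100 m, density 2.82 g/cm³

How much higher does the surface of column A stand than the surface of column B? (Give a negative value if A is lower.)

For any compensation level in the mantle, the mantle terms cancel and isostasy reduces to e = (Σt_A − Σt_B) − (Σ(ρt)_A − Σ(ρt)_B) / ρ_m.
Σt_A = 38230 m; Σt_B = 29100 m; Σ(ρt)_A = 105524.6; Σ(ρt)_B = 82062 (in m·g/cm³).
e = (38230 − 29100) − (105524.6 − 82062) / 3.38 = 2190 m.

2190 m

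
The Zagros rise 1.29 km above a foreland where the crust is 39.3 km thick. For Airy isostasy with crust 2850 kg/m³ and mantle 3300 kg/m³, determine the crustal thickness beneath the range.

48.8 km

Root depth r = h ρ_c / (ρ_m − ρ_c) = 1.29 km × 2850 / 450 = 8.17 km.
Total thickness = T + h + r = 39.3 km + 1.29 km + 8.17 km = 48.8 km.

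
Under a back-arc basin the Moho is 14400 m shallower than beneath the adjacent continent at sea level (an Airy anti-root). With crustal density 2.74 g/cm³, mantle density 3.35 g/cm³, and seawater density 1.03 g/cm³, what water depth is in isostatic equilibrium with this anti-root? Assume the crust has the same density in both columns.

5140 m

Replacing a thickness d of crust by seawater at the top must be balanced by replacing crust with mantle at the base: d (ρ_c − ρ_w) = a (ρ_m − ρ_c).
d = a (ρ_m − ρ_c)/(ρ_c − ρ_w) = 14400 m × 0.61/1.71 = 5140 m.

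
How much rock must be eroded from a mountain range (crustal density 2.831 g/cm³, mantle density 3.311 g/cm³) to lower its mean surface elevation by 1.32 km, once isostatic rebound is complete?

9.11 km

Net drop Δ = e − u = e − e ρ_c/ρ_m = e (ρ_m − ρ_c)/ρ_m.
e = Δ ρ_m/(ρ_m − ρ_c) = 1.32 km × 3.311/0.48 = 9.11 km.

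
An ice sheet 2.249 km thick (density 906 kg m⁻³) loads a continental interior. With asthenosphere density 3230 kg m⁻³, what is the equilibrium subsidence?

0.631 km

Balancing pressure at the compensation depth: the ice load ρ_ice t is balanced by mantle displaced below, ρ_m s.
s = t ρ_ice / ρ_m = 2.249 km × 906/3230 = 0.631 km.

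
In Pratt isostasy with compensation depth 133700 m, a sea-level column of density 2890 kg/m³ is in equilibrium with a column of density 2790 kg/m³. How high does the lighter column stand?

ρ_ref D = ρ (D + h) → h = D (ρ_ref − ρ)/ρ.
h = 133700 m × (2890 − 2790)/2790 = 4790 m.

4790 m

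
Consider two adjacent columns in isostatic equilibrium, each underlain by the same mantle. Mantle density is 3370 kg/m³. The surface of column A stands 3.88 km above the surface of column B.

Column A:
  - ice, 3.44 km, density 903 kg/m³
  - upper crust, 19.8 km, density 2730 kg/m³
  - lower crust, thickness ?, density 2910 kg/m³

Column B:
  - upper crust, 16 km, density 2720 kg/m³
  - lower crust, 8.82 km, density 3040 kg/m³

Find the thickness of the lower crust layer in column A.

Take the compensation level at the base of the deeper column (depth z_c below the surface of column A) and equate Σ ρ_i t_i down to z_c; mantle fills any gap and the z_c terms cancel.
Column A: 3.44×903 + 19.8×2730 + x×2910 + (z_c − 23.24 − x)×3370
Column B: 3.88×0 + 16×2720 + 8.82×3040 + (z_c − 3.88 − 24.82)×3370
The z_c×3370 term appears on both sides and cancels. Collect the known terms of each column as K = Σ(ρt)_known − 3370 × (depth of known layers): K_A = 57160.32 − 3370×23.24 = −21158.48; K_B = 70332.8 − 3370×(3.88 + 24.82) = −26386.2.
Balance: K_A − x×(3370 − 2910) = K_B, so x = (K_A − K_B)/(3370 − 2910) = 5227.72/460 = 11.4 km.

11.4 km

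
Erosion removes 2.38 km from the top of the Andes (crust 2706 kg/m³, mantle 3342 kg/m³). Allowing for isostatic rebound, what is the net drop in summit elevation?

0.453 km

Rebound u = e ρ_c/ρ_m = 2.38 km × 2706/3342 = 1.927 km.
Net surface drop = e − u = 2.38 km − 1.927 km = e (ρ_m − ρ_c)/ρ_m = 0.453 km.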